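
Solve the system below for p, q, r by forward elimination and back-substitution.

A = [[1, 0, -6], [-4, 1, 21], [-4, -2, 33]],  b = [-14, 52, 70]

(-2, 2, 2)

Forward elimination on [A|b]:
R2 <- R2 - (-4)*R1:  [  0   1  -3  -4 ]
R3 <- R3 - (-4)*R1:  [  0  -2   9  14 ]
R3 <- R3 - (-2)*R2:  [ 0  0  3  6 ]
Row echelon form:
[ 1  0  -6  |  -14 ]
[ 0  1  -3  |   -4 ]
[ 0  0   3  |    6 ]
Back-substitution:
r = (6) / 3 = 2
q = (-4 - (-3)*(2)) / 1 = 2
p = (-14 - (-6)*(2)) / 1 = -2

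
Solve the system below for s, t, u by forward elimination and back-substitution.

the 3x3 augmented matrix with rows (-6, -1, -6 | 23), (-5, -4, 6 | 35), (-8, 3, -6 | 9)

Forward elimination on [A|b]:
R2 <- R2 - (5/6)*R1:  [     0  -19/6     11   95/6 ]
R3 <- R3 - (4/3)*R1:  [     0   13/3      2  -65/3 ]
R3 <- R3 - (-26/19)*R2:  [      0       0  324/19       0 ]
Row echelon form:
[ -6     -1      -6  |    23 ]
[  0  -19/6      11  |  95/6 ]
[  0      0  324/19  |     0 ]
Back-substitution:
u = (0) / (324/19) = 0
t = (95/6 - (11)*(0)) / (-19/6) = -5
s = (23 - (-1)*(-5) - (-6)*(0)) / -6 = -3

(-3, -5, 0)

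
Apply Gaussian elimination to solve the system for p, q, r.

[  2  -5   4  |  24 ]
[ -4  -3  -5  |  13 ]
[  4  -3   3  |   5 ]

(-4, -4, 3)

Forward elimination on [A|b]:
R2 <- R2 - (-2)*R1:  [   0  -13    3   61 ]
R3 <- R3 - (2)*R1:  [   0    7   -5  -43 ]
R3 <- R3 - (-7/13)*R2:  [       0        0   -44/13  -132/13 ]
Row echelon form:
[ 2   -5       4  |       24 ]
[ 0  -13       3  |       61 ]
[ 0    0  -44/13  |  -132/13 ]
Back-substitution:
r = (-132/13) / (-44/13) = 3
q = (61 - (3)*(3)) / -13 = -4
p = (24 - (-5)*(-4) - (4)*(3)) / 2 = -4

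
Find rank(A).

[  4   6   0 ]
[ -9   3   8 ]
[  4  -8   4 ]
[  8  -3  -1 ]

rank(A) = 3

Row reduction:
R2 <- R2 - (-9/4)*R1:  [    0  33/2     8 ]
R3 <- R3 - (1)*R1:  [   0  -14    4 ]
R4 <- R4 - (2)*R1:  [   0  -15   -1 ]
R3 <- R3 - (-28/33)*R2:  [      0       0  356/33 ]
R4 <- R4 - (-10/11)*R2:  [     0      0  69/11 ]
R4 <- R4 - (207/356)*R3:  [ 0  0  0 ]
Row echelon form:
[ 4     6       0 ]
[ 0  33/2       8 ]
[ 0     0  356/33 ]
[ 0     0       0 ]
Nonzero rows / pivot columns: 3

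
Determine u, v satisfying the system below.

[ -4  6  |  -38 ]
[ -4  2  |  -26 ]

(5, -3)

Forward elimination on [A|b]:
R2 <- R2 - (1)*R1:  [  0  -4  12 ]
Row echelon form:
[ -4   6  |  -38 ]
[  0  -4  |   12 ]
Back-substitution:
v = (12) / -4 = -3
u = (-38 - (6)*(-3)) / -4 = 5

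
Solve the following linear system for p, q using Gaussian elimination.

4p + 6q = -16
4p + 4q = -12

(-1, -2)

Forward elimination on [A|b]:
R2 <- R2 - (1)*R1:  [  0  -2   4 ]
Row echelon form:
[ 4   6  |  -16 ]
[ 0  -2  |    4 ]
Back-substitution:
q = (4) / -2 = -2
p = (-16 - (6)*(-2)) / 4 = -1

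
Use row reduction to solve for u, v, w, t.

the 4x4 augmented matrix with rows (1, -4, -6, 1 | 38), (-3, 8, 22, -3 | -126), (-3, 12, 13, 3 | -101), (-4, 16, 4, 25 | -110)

Forward elimination on [A|b]:
R2 <- R2 - (-3)*R1:  [   0   -4    4    0  -12 ]
R3 <- R3 - (-3)*R1:  [  0   0  -5   6  13 ]
R4 <- R4 - (-4)*R1:  [   0    0  -20   29   42 ]
R4 <- R4 - (4)*R3:  [   0    0    0    5  -10 ]
Row echelon form:
[ 1  -4  -6  1  |   38 ]
[ 0  -4   4  0  |  -12 ]
[ 0   0  -5  6  |   13 ]
[ 0   0   0  5  |  -10 ]
Back-substitution:
t = (-10) / 5 = -2
w = (13 - (6)*(-2)) / -5 = -5
v = (-12 - (4)*(-5)) / -4 = -2
u = (38 - (-4)*(-2) - (-6)*(-5) - (1)*(-2)) / 1 = 2

(2, -2, -5, -2)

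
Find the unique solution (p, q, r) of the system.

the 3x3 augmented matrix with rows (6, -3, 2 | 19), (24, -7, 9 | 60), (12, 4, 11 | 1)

(2, -3, -1)

Forward elimination on [A|b]:
R2 <- R2 - (4)*R1:  [   0    5    1  -16 ]
R3 <- R3 - (2)*R1:  [   0   10    7  -37 ]
R3 <- R3 - (2)*R2:  [  0   0   5  -5 ]
Row echelon form:
[ 6  -3  2  |   19 ]
[ 0   5  1  |  -16 ]
[ 0   0  5  |   -5 ]
Back-substitution:
r = (-5) / 5 = -1
q = (-16 - (1)*(-1)) / 5 = -3
p = (19 - (-3)*(-3) - (2)*(-1)) / 6 = 2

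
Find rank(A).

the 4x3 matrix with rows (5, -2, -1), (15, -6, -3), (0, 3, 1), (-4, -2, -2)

rank(A) = 3

Row reduction:
R2 <- R2 - (3)*R1:  [ 0  0  0 ]
R4 <- R4 - (-4/5)*R1:  [     0  -18/5  -14/5 ]
R2 <-> R3   (pivot in column 2 was zero)
[ 5     -2     -1 ]
[ 0      3      1 ]
[ 0      0      0 ]
[ 0  -18/5  -14/5 ]
R4 <- R4 - (-6/5)*R2:  [    0     0  -8/5 ]
R3 <-> R4   (pivot in column 3 was zero)
[ 5  -2    -1 ]
[ 0   3     1 ]
[ 0   0  -8/5 ]
[ 0   0     0 ]
Row echelon form:
[ 5  -2    -1 ]
[ 0   3     1 ]
[ 0   0  -8/5 ]
[ 0   0     0 ]
Nonzero rows / pivot columns: 3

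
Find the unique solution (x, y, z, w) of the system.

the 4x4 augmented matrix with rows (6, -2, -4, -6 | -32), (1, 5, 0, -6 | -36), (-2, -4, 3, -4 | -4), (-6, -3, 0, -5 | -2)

(-2, -2, 0, 4)

Forward elimination on [A|b]:
R2 <- R2 - (1/6)*R1:  [     0   16/3    2/3     -5  -92/3 ]
R3 <- R3 - (-1/3)*R1:  [     0  -14/3    5/3     -6  -44/3 ]
R4 <- R4 - (-1)*R1:  [   0   -5   -4  -11  -34 ]
R3 <- R3 - (-7/8)*R2:  [     0      0    9/4  -83/8  -83/2 ]
R4 <- R4 - (-15/16)*R2:  [       0        0    -27/8  -251/16   -251/4 ]
R4 <- R4 - (-3/2)*R3:  [      0       0       0  -125/4    -125 ]
Row echelon form:
[ 6    -2   -4      -6  |    -32 ]
[ 0  16/3  2/3      -5  |  -92/3 ]
[ 0     0  9/4   -83/8  |  -83/2 ]
[ 0     0    0  -125/4  |   -125 ]
Back-substitution:
w = (-125) / (-125/4) = 4
z = (-83/2 - (-83/8)*(4)) / (9/4) = 0
y = (-92/3 - (2/3)*(0) - (-5)*(4)) / (16/3) = -2
x = (-32 - (-2)*(-2) - (-4)*(0) - (-6)*(4)) / 6 = -2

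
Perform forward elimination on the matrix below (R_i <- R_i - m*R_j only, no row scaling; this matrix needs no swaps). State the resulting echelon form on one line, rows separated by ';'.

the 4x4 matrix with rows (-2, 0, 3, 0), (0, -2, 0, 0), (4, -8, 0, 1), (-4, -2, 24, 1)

REF = [-2 0 3 0; 0 -2 0 0; 0 0 6 1; 0 0 0 -2]

Forward elimination:
R3 <- R3 - (-2)*R1:  [  0  -8   6   1 ]
R4 <- R4 - (2)*R1:  [  0  -2  18   1 ]
R3 <- R3 - (4)*R2:  [ 0  0  6  1 ]
R4 <- R4 - (1)*R2:  [  0   0  18   1 ]
R4 <- R4 - (3)*R3:  [  0   0   0  -2 ]
Row echelon form:
[ -2   0  3   0 ]
[  0  -2  0   0 ]
[  0   0  6   1 ]
[  0   0  0  -2 ]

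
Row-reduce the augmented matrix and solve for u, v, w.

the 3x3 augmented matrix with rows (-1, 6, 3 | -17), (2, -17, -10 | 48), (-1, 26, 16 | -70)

Forward elimination on [A|b]:
R2 <- R2 - (-2)*R1:  [  0  -5  -4  14 ]
R3 <- R3 - (1)*R1:  [   0   20   13  -53 ]
R3 <- R3 - (-4)*R2:  [  0   0  -3   3 ]
Row echelon form:
[ -1   6   3  |  -17 ]
[  0  -5  -4  |   14 ]
[  0   0  -3  |    3 ]
Back-substitution:
w = (3) / -3 = -1
v = (14 - (-4)*(-1)) / -5 = -2
u = (-17 - (6)*(-2) - (3)*(-1)) / -1 = 2

(2, -2, -1)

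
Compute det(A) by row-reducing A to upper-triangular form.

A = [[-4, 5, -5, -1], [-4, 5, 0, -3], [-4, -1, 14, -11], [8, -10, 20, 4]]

Forward elimination:
R2 <- R2 - (1)*R1:  [  0   0   5  -2 ]
R3 <- R3 - (1)*R1:  [   0   -6   19  -10 ]
R4 <- R4 - (-2)*R1:  [  0   0  10   2 ]
R2 <-> R3   (pivot in column 2 was zero)
[ -4   5  -5   -1 ]
[  0  -6  19  -10 ]
[  0   0   5   -2 ]
[  0   0  10    2 ]
R4 <- R4 - (2)*R3:  [ 0  0  0  6 ]
Upper-triangular form:
[ -4   5  -5   -1 ]
[  0  -6  19  -10 ]
[  0   0   5   -2 ]
[  0   0   0    6 ]
det(A) = (-1)^1 * (-4) * (-6) * (5) * (6) = -720  (1 row swap -> sign -1)

det(A) = -720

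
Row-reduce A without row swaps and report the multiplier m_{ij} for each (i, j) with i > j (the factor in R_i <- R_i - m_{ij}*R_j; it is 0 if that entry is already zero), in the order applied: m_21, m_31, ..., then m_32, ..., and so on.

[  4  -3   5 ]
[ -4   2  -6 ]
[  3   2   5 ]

multipliers: -1, 3/4, -17/4

Forward elimination:
R2 <- R2 - (-1)*R1:  [  0  -1  -1 ]
R3 <- R3 - (3/4)*R1:  [    0  17/4   5/4 ]
R3 <- R3 - (-17/4)*R2:  [  0   0  -3 ]
Multipliers (in order of application): m_{21} = -1, m_{31} = 3/4, m_{32} = -17/4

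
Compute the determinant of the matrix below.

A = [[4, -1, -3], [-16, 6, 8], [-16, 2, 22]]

det(A) = 48

Forward elimination:
R2 <- R2 - (-4)*R1:  [  0   2  -4 ]
R3 <- R3 - (-4)*R1:  [  0  -2  10 ]
R3 <- R3 - (-1)*R2:  [ 0  0  6 ]
Upper-triangular form:
[ 4  -1  -3 ]
[ 0   2  -4 ]
[ 0   0   6 ]
det(A) = (-1)^0 * (4) * (2) * (6) = 48  (0 row swaps -> sign +1)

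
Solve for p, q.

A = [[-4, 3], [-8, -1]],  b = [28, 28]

Forward elimination on [A|b]:
R2 <- R2 - (2)*R1:  [   0   -7  -28 ]
Row echelon form:
[ -4   3  |   28 ]
[  0  -7  |  -28 ]
Back-substitution:
q = (-28) / -7 = 4
p = (28 - (3)*(4)) / -4 = -4

(-4, 4)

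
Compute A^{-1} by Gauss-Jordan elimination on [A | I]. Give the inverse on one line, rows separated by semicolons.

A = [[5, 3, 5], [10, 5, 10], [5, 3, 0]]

Gauss-Jordan on [A | I]:
R1 <- (1/5)*R1:  [   1  3/5    1  |  1/5    0    0 ]
R2 <- R2 - (10)*R1:  [  0  -1   0  |  -2   1   0 ]
R3 <- R3 - (5)*R1:  [  0   0  -5  |  -1   0   1 ]
R2 <- (1/-1)*R2:  [  0   1   0  |   2  -1   0 ]
R1 <- R1 - (3/5)*R2:  [   1    0    1  |   -1  3/5    0 ]
R3 <- (1/-5)*R3:  [    0     0     1  |   1/5     0  -1/5 ]
R1 <- R1 - (1)*R3:  [    1     0     0  |  -6/5   3/5   1/5 ]
Right block of [I | A^{-1}] is the inverse:
[ -6/5  3/5   1/5 ]
[    2   -1     0 ]
[  1/5    0  -1/5 ]

inverse = [-6/5 3/5 1/5; 2 -1 0; 1/5 0 -1/5]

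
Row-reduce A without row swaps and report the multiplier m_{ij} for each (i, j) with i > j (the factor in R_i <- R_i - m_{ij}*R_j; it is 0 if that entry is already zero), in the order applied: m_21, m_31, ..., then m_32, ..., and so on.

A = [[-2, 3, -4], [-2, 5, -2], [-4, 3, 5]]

multipliers: 1, 2, -3/2

Forward elimination:
R2 <- R2 - (1)*R1:  [ 0  2  2 ]
R3 <- R3 - (2)*R1:  [  0  -3  13 ]
R3 <- R3 - (-3/2)*R2:  [  0   0  16 ]
Multipliers (in order of application): m_{21} = 1, m_{31} = 2, m_{32} = -3/2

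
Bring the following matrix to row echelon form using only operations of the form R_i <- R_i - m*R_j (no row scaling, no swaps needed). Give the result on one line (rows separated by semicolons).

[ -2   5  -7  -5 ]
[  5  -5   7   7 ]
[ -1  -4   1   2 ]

REF = [-2 5 -7 -5; 0 15/2 -21/2 -11/2; 0 0 -23/5 -4/15]

Forward elimination:
R2 <- R2 - (-5/2)*R1:  [     0   15/2  -21/2  -11/2 ]
R3 <- R3 - (1/2)*R1:  [     0  -13/2    9/2    9/2 ]
R3 <- R3 - (-13/15)*R2:  [     0      0  -23/5  -4/15 ]
Row echelon form:
[ -2     5     -7     -5 ]
[  0  15/2  -21/2  -11/2 ]
[  0     0  -23/5  -4/15 ]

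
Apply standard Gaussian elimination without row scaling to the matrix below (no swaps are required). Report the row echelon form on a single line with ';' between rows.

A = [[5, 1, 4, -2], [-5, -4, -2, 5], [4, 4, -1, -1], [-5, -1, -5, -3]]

REF = [5 1 4 -2; 0 -3 2 3; 0 0 -31/15 19/5; 0 0 0 -212/31]

Forward elimination:
R2 <- R2 - (-1)*R1:  [  0  -3   2   3 ]
R3 <- R3 - (4/5)*R1:  [     0   16/5  -21/5    3/5 ]
R4 <- R4 - (-1)*R1:  [  0   0  -1  -5 ]
R3 <- R3 - (-16/15)*R2:  [      0       0  -31/15    19/5 ]
R4 <- R4 - (15/31)*R3:  [       0        0        0  -212/31 ]
Row echelon form:
[ 5   1       4       -2 ]
[ 0  -3       2        3 ]
[ 0   0  -31/15     19/5 ]
[ 0   0       0  -212/31 ]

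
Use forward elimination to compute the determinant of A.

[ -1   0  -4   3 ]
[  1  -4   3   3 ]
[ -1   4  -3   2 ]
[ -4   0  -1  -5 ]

det(A) = -300

Forward elimination:
R2 <- R2 - (-1)*R1:  [  0  -4  -1   6 ]
R3 <- R3 - (1)*R1:  [  0   4   1  -1 ]
R4 <- R4 - (4)*R1:  [   0    0   15  -17 ]
R3 <- R3 - (-1)*R2:  [ 0  0  0  5 ]
R3 <-> R4   (pivot in column 3 was zero)
[ -1   0  -4    3 ]
[  0  -4  -1    6 ]
[  0   0  15  -17 ]
[  0   0   0    5 ]
Upper-triangular form:
[ -1   0  -4    3 ]
[  0  -4  -1    6 ]
[  0   0  15  -17 ]
[  0   0   0    5 ]
det(A) = (-1)^1 * (-1) * (-4) * (15) * (5) = -300  (1 row swap -> sign -1)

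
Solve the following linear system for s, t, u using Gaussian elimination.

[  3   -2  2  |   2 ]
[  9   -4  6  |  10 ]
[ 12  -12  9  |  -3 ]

Forward elimination on [A|b]:
R2 <- R2 - (3)*R1:  [ 0  2  0  4 ]
R3 <- R3 - (4)*R1:  [   0   -4    1  -11 ]
R3 <- R3 - (-2)*R2:  [  0   0   1  -3 ]
Row echelon form:
[ 3  -2  2  |   2 ]
[ 0   2  0  |   4 ]
[ 0   0  1  |  -3 ]
Back-substitution:
u = (-3) / 1 = -3
t = (4) / 2 = 2
s = (2 - (-2)*(2) - (2)*(-3)) / 3 = 4

(4, 2, -3)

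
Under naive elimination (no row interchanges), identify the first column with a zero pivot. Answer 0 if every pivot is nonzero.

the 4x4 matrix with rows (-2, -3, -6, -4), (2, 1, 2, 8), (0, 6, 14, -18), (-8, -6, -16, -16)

first zero-pivot column = 4

Naive forward elimination:
R2 <- R2 - (-1)*R1:  [  0  -2  -4   4 ]
R4 <- R4 - (4)*R1:  [ 0  6  8  0 ]
R3 <- R3 - (-3)*R2:  [  0   0   2  -6 ]
R4 <- R4 - (-3)*R2:  [  0   0  -4  12 ]
R4 <- R4 - (-2)*R3:  [ 0  0  0  0 ]
Matrix at this point:
[ -2  -3  -6  -4 ]
[  0  -2  -4   4 ]
[  0   0   2  -6 ]
[  0   0   0   0 ]
Pivot entry (4,4) in the last row is zero and there are no rows below to swap with -> zero pivot in column 4 (A is singular).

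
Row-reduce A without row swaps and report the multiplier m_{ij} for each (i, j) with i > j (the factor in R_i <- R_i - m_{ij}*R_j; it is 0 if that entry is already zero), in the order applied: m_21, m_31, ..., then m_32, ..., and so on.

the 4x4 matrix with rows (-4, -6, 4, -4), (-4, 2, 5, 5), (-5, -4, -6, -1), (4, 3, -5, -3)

multipliers: 1, 5/4, -1, 7/16, -3/8, 10/183

Forward elimination:
R2 <- R2 - (1)*R1:  [ 0  8  1  9 ]
R3 <- R3 - (5/4)*R1:  [   0  7/2  -11    4 ]
R4 <- R4 - (-1)*R1:  [  0  -3  -1  -7 ]
R3 <- R3 - (7/16)*R2:  [       0        0  -183/16     1/16 ]
R4 <- R4 - (-3/8)*R2:  [     0      0   -5/8  -29/8 ]
R4 <- R4 - (10/183)*R3:  [        0         0         0  -664/183 ]
Multipliers (in order of application): m_{21} = 1, m_{31} = 5/4, m_{41} = -1, m_{32} = 7/16, m_{42} = -3/8, m_{43} = 10/183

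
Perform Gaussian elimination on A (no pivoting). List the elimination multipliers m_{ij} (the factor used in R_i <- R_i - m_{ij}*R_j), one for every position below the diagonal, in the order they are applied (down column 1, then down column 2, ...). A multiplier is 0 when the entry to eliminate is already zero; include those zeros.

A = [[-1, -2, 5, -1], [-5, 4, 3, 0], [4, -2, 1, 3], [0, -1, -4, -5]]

Forward elimination:
R2 <- R2 - (5)*R1:  [   0   14  -22    5 ]
R3 <- R3 - (-4)*R1:  [   0  -10   21   -1 ]
R4: entry in column 1 is already 0 -> m_{41} = 0 (no row operation needed)
R3 <- R3 - (-5/7)*R2:  [    0     0  37/7  18/7 ]
R4 <- R4 - (-1/14)*R2:  [      0       0   -39/7  -65/14 ]
R4 <- R4 - (-39/37)*R3:  [       0        0        0  -143/74 ]
Multipliers (in order of application): m_{21} = 5, m_{31} = -4, m_{41} = 0, m_{32} = -5/7, m_{42} = -1/14, m_{43} = -39/37

multipliers: 5, -4, 0, -5/7, -1/14, -39/37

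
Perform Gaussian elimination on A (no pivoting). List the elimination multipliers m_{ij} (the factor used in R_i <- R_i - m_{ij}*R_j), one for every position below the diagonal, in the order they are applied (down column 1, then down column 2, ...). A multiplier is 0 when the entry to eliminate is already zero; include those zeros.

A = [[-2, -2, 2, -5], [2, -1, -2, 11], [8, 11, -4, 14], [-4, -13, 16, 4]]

Forward elimination:
R2 <- R2 - (-1)*R1:  [  0  -3   0   6 ]
R3 <- R3 - (-4)*R1:  [  0   3   4  -6 ]
R4 <- R4 - (2)*R1:  [  0  -9  12  14 ]
R3 <- R3 - (-1)*R2:  [ 0  0  4  0 ]
R4 <- R4 - (3)*R2:  [  0   0  12  -4 ]
R4 <- R4 - (3)*R3:  [  0   0   0  -4 ]
Multipliers (in order of application): m_{21} = -1, m_{31} = -4, m_{41} = 2, m_{32} = -1, m_{42} = 3, m_{43} = 3

multipliers: -1, -4, 2, -1, 3, 3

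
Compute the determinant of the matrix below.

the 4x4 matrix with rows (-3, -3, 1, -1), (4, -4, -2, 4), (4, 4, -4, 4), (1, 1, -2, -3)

det(A) = 320

Forward elimination:
R2 <- R2 - (-4/3)*R1:  [    0    -8  -2/3   8/3 ]
R3 <- R3 - (-4/3)*R1:  [    0     0  -8/3   8/3 ]
R4 <- R4 - (-1/3)*R1:  [     0      0   -5/3  -10/3 ]
R4 <- R4 - (5/8)*R3:  [  0   0   0  -5 ]
Upper-triangular form:
[ -3  -3     1   -1 ]
[  0  -8  -2/3  8/3 ]
[  0   0  -8/3  8/3 ]
[  0   0     0   -5 ]
det(A) = (-1)^0 * (-3) * (-8) * (-8/3) * (-5) = 320  (0 row swaps -> sign +1)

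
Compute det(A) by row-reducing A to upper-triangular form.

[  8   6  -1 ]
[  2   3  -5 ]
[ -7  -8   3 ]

det(A) = -79

Forward elimination:
R2 <- R2 - (1/4)*R1:  [     0    3/2  -19/4 ]
R3 <- R3 - (-7/8)*R1:  [     0  -11/4   17/8 ]
R3 <- R3 - (-11/6)*R2:  [      0       0  -79/12 ]
Upper-triangular form:
[ 8    6      -1 ]
[ 0  3/2   -19/4 ]
[ 0    0  -79/12 ]
det(A) = (-1)^0 * (8) * (3/2) * (-79/12) = -79  (0 row swaps -> sign +1)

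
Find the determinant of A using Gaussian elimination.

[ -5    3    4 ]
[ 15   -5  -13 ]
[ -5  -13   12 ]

Forward elimination:
R2 <- R2 - (-3)*R1:  [  0   4  -1 ]
R3 <- R3 - (1)*R1:  [   0  -16    8 ]
R3 <- R3 - (-4)*R2:  [ 0  0  4 ]
Upper-triangular form:
[ -5  3   4 ]
[  0  4  -1 ]
[  0  0   4 ]
det(A) = (-1)^0 * (-5) * (4) * (4) = -80  (0 row swaps -> sign +1)

det(A) = -80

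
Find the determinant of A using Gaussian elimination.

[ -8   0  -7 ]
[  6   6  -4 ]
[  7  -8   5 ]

det(A) = 646

Forward elimination:
R2 <- R2 - (-3/4)*R1:  [     0      6  -37/4 ]
R3 <- R3 - (-7/8)*R1:  [    0    -8  -9/8 ]
R3 <- R3 - (-4/3)*R2:  [       0        0  -323/24 ]
Upper-triangular form:
[ -8  0       -7 ]
[  0  6    -37/4 ]
[  0  0  -323/24 ]
det(A) = (-1)^0 * (-8) * (6) * (-323/24) = 646  (0 row swaps -> sign +1)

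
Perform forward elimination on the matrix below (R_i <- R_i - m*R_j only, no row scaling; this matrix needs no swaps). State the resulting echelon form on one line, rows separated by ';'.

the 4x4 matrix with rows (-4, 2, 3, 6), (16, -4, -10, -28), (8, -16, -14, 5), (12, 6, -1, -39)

REF = [-4 2 3 6; 0 4 2 -4; 0 0 -2 5; 0 0 0 -4]

Forward elimination:
R2 <- R2 - (-4)*R1:  [  0   4   2  -4 ]
R3 <- R3 - (-2)*R1:  [   0  -12   -8   17 ]
R4 <- R4 - (-3)*R1:  [   0   12    8  -21 ]
R3 <- R3 - (-3)*R2:  [  0   0  -2   5 ]
R4 <- R4 - (3)*R2:  [  0   0   2  -9 ]
R4 <- R4 - (-1)*R3:  [  0   0   0  -4 ]
Row echelon form:
[ -4  2   3   6 ]
[  0  4   2  -4 ]
[  0  0  -2   5 ]
[  0  0   0  -4 ]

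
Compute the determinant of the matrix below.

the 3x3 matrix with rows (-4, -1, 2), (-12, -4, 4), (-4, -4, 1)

Forward elimination:
R2 <- R2 - (3)*R1:  [  0  -1  -2 ]
R3 <- R3 - (1)*R1:  [  0  -3  -1 ]
R3 <- R3 - (3)*R2:  [ 0  0  5 ]
Upper-triangular form:
[ -4  -1   2 ]
[  0  -1  -2 ]
[  0   0   5 ]
det(A) = (-1)^0 * (-4) * (-1) * (5) = 20  (0 row swaps -> sign +1)

det(A) = 20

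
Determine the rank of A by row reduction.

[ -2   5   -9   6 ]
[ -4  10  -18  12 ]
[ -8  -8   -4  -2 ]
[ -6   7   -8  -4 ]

Row reduction:
R2 <- R2 - (2)*R1:  [ 0  0  0  0 ]
R3 <- R3 - (4)*R1:  [   0  -28   32  -26 ]
R4 <- R4 - (3)*R1:  [   0   -8   19  -22 ]
R2 <-> R3   (pivot in column 2 was zero)
[ -2    5  -9    6 ]
[  0  -28  32  -26 ]
[  0    0   0    0 ]
[  0   -8  19  -22 ]
R4 <- R4 - (2/7)*R2:  [      0       0    69/7  -102/7 ]
R3 <-> R4   (pivot in column 3 was zero)
[ -2    5    -9       6 ]
[  0  -28    32     -26 ]
[  0    0  69/7  -102/7 ]
[  0    0     0       0 ]
Row echelon form:
[ -2    5    -9       6 ]
[  0  -28    32     -26 ]
[  0    0  69/7  -102/7 ]
[  0    0     0       0 ]
Nonzero rows / pivot columns: 3

rank(A) = 3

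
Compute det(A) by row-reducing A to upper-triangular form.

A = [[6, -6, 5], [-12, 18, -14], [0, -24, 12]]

Forward elimination:
R2 <- R2 - (-2)*R1:  [  0   6  -4 ]
R3 <- R3 - (-4)*R2:  [  0   0  -4 ]
Upper-triangular form:
[ 6  -6   5 ]
[ 0   6  -4 ]
[ 0   0  -4 ]
det(A) = (-1)^0 * (6) * (6) * (-4) = -144  (0 row swaps -> sign +1)

det(A) = -144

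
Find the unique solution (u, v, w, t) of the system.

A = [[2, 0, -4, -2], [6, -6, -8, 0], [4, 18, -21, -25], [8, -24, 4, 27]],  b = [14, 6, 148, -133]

(-2, 1, -3, -3)

Forward elimination on [A|b]:
R2 <- R2 - (3)*R1:  [   0   -6    4    6  -36 ]
R3 <- R3 - (2)*R1:  [   0   18  -13  -21  120 ]
R4 <- R4 - (4)*R1:  [    0   -24    20    35  -189 ]
R3 <- R3 - (-3)*R2:  [  0   0  -1  -3  12 ]
R4 <- R4 - (4)*R2:  [   0    0    4   11  -45 ]
R4 <- R4 - (-4)*R3:  [  0   0   0  -1   3 ]
Row echelon form:
[ 2   0  -4  -2  |   14 ]
[ 0  -6   4   6  |  -36 ]
[ 0   0  -1  -3  |   12 ]
[ 0   0   0  -1  |    3 ]
Back-substitution:
t = (3) / -1 = -3
w = (12 - (-3)*(-3)) / -1 = -3
v = (-36 - (4)*(-3) - (6)*(-3)) / -6 = 1
u = (14 - (-4)*(-3) - (-2)*(-3)) / 2 = -2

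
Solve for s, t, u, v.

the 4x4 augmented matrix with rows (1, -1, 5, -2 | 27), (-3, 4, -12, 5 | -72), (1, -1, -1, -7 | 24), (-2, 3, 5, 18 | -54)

Forward elimination on [A|b]:
R2 <- R2 - (-3)*R1:  [  0   1   3  -1   9 ]
R3 <- R3 - (1)*R1:  [  0   0  -6  -5  -3 ]
R4 <- R4 - (-2)*R1:  [  0   1  15  14   0 ]
R4 <- R4 - (1)*R2:  [  0   0  12  15  -9 ]
R4 <- R4 - (-2)*R3:  [   0    0    0    5  -15 ]
Row echelon form:
[ 1  -1   5  -2  |   27 ]
[ 0   1   3  -1  |    9 ]
[ 0   0  -6  -5  |   -3 ]
[ 0   0   0   5  |  -15 ]
Back-substitution:
v = (-15) / 5 = -3
u = (-3 - (-5)*(-3)) / -6 = 3
t = (9 - (3)*(3) - (-1)*(-3)) / 1 = -3
s = (27 - (-1)*(-3) - (5)*(3) - (-2)*(-3)) / 1 = 3

(3, -3, 3, -3)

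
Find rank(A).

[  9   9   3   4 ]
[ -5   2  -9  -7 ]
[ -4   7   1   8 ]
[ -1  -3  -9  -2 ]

Row reduction:
R2 <- R2 - (-5/9)*R1:  [     0      7  -22/3  -43/9 ]
R3 <- R3 - (-4/9)*R1:  [    0    11   7/3  88/9 ]
R4 <- R4 - (-1/9)*R1:  [     0     -2  -26/3  -14/9 ]
R3 <- R3 - (11/7)*R2:  [     0      0   97/7  121/7 ]
R4 <- R4 - (-2/7)*R2:  [       0        0  -226/21  -184/63 ]
R4 <- R4 - (-226/291)*R3:  [        0         0         0  9170/873 ]
Row echelon form:
[ 9  9      3         4 ]
[ 0  7  -22/3     -43/9 ]
[ 0  0   97/7     121/7 ]
[ 0  0      0  9170/873 ]
Nonzero rows / pivot columns: 4

rank(A) = 4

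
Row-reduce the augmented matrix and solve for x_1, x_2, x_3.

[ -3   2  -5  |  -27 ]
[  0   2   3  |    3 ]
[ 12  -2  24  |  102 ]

Forward elimination on [A|b]:
R3 <- R3 - (-4)*R1:  [  0   6   4  -6 ]
R3 <- R3 - (3)*R2:  [   0    0   -5  -15 ]
Row echelon form:
[ -3  2  -5  |  -27 ]
[  0  2   3  |    3 ]
[  0  0  -5  |  -15 ]
Back-substitution:
x_3 = (-15) / -5 = 3
x_2 = (3 - (3)*(3)) / 2 = -3
x_1 = (-27 - (2)*(-3) - (-5)*(3)) / -3 = 2

(2, -3, 3)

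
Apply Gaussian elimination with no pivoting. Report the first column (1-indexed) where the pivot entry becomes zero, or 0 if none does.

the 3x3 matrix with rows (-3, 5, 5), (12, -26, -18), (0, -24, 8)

Naive forward elimination:
R2 <- R2 - (-4)*R1:  [  0  -6   2 ]
R3 <- R3 - (4)*R2:  [ 0  0  0 ]
Matrix at this point:
[ -3   5  5 ]
[  0  -6  2 ]
[  0   0  0 ]
Pivot entry (3,3) in the last row is zero and there are no rows below to swap with -> zero pivot in column 3 (A is singular).

first zero-pivot column = 3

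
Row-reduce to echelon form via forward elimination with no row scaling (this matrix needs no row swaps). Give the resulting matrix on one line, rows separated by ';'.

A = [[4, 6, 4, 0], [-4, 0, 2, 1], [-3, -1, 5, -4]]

Forward elimination:
R2 <- R2 - (-1)*R1:  [ 0  6  6  1 ]
R3 <- R3 - (-3/4)*R1:  [   0  7/2    8   -4 ]
R3 <- R3 - (7/12)*R2:  [      0       0     9/2  -55/12 ]
Row echelon form:
[ 4  6    4       0 ]
[ 0  6    6       1 ]
[ 0  0  9/2  -55/12 ]

REF = [4 6 4 0; 0 6 6 1; 0 0 9/2 -55/12]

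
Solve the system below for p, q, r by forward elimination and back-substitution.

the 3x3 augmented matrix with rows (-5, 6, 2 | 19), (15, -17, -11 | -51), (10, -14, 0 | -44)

(-3, 1, -1)

Forward elimination on [A|b]:
R2 <- R2 - (-3)*R1:  [  0   1  -5   6 ]
R3 <- R3 - (-2)*R1:  [  0  -2   4  -6 ]
R3 <- R3 - (-2)*R2:  [  0   0  -6   6 ]
Row echelon form:
[ -5  6   2  |  19 ]
[  0  1  -5  |   6 ]
[  0  0  -6  |   6 ]
Back-substitution:
r = (6) / -6 = -1
q = (6 - (-5)*(-1)) / 1 = 1
p = (19 - (6)*(1) - (2)*(-1)) / -5 = -3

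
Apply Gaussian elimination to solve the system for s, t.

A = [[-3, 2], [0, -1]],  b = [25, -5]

(-5, 5)

Forward elimination on [A|b]:
Row echelon form:
[ -3   2  |  25 ]
[  0  -1  |  -5 ]
Back-substitution:
t = (-5) / -1 = 5
s = (25 - (2)*(5)) / -3 = -5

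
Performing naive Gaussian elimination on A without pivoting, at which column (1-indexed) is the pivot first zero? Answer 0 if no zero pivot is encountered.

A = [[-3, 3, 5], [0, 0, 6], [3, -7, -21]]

Naive forward elimination:
R3 <- R3 - (-1)*R1:  [   0   -4  -16 ]
Matrix at this point:
[ -3   3    5 ]
[  0   0    6 ]
[  0  -4  -16 ]
Pivot entry (2,2) is zero but row 3 has -4 in column 2 -> naive elimination stops; a row interchange (e.g. R2 <-> R3) would be required here.

first zero-pivot column = 2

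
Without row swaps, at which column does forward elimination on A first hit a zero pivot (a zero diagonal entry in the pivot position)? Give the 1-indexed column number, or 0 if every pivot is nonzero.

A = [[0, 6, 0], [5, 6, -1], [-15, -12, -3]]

first zero-pivot column = 1

Naive forward elimination:
Pivot entry (1,1) is zero but row 2 has 5 in column 1 -> naive elimination stops; a row interchange (e.g. R1 <-> R2) would be required here.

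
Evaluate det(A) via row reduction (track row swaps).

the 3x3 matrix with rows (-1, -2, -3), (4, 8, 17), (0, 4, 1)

det(A) = 20

Forward elimination:
R2 <- R2 - (-4)*R1:  [ 0  0  5 ]
R2 <-> R3   (pivot in column 2 was zero)
[ -1  -2  -3 ]
[  0   4   1 ]
[  0   0   5 ]
Upper-triangular form:
[ -1  -2  -3 ]
[  0   4   1 ]
[  0   0   5 ]
det(A) = (-1)^1 * (-1) * (4) * (5) = 20  (1 row swap -> sign -1)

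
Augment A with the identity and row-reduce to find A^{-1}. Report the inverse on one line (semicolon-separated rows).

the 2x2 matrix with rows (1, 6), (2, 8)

Gauss-Jordan on [A | I]:
R2 <- R2 - (2)*R1:  [  0  -4  |  -2   1 ]
R2 <- (1/-4)*R2:  [    0     1  |   1/2  -1/4 ]
R1 <- R1 - (6)*R2:  [   1    0  |   -2  3/2 ]
Right block of [I | A^{-1}] is the inverse:
[  -2   3/2 ]
[ 1/2  -1/4 ]

inverse = [-2 3/2; 1/2 -1/4]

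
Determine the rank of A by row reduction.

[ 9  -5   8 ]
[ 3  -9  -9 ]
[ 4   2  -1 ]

Row reduction:
R2 <- R2 - (1/3)*R1:  [     0  -22/3  -35/3 ]
R3 <- R3 - (4/9)*R1:  [     0   38/9  -41/9 ]
R3 <- R3 - (-19/33)*R2:  [       0        0  -124/11 ]
Row echelon form:
[ 9     -5        8 ]
[ 0  -22/3    -35/3 ]
[ 0      0  -124/11 ]
Nonzero rows / pivot columns: 3

rank(A) = 3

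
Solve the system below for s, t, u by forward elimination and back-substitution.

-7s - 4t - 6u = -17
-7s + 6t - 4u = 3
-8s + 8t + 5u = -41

Forward elimination on [A|b]:
R2 <- R2 - (1)*R1:  [  0  10   2  20 ]
R3 <- R3 - (8/7)*R1:  [      0    88/7    83/7  -151/7 ]
R3 <- R3 - (44/35)*R2:  [      0       0  327/35  -327/7 ]
Row echelon form:
[ -7  -4      -6  |     -17 ]
[  0  10       2  |      20 ]
[  0   0  327/35  |  -327/7 ]
Back-substitution:
u = (-327/7) / (327/35) = -5
t = (20 - (2)*(-5)) / 10 = 3
s = (-17 - (-4)*(3) - (-6)*(-5)) / -7 = 5

(5, 3, -5)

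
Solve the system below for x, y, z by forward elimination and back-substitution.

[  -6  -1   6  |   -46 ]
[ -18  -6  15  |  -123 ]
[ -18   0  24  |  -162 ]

Forward elimination on [A|b]:
R2 <- R2 - (3)*R1:  [  0  -3  -3  15 ]
R3 <- R3 - (3)*R1:  [   0    3    6  -24 ]
R3 <- R3 - (-1)*R2:  [  0   0   3  -9 ]
Row echelon form:
[ -6  -1   6  |  -46 ]
[  0  -3  -3  |   15 ]
[  0   0   3  |   -9 ]
Back-substitution:
z = (-9) / 3 = -3
y = (15 - (-3)*(-3)) / -3 = -2
x = (-46 - (-1)*(-2) - (6)*(-3)) / -6 = 5

(5, -2, -3)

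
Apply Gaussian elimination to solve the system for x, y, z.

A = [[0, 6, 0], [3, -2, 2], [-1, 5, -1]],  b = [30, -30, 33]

(-4, 5, -4)

Forward elimination on [A|b]:
R1 <-> R2   (pivot in column 1 was zero)
[  3  -2   2  -30 ]
[  0   6   0   30 ]
[ -1   5  -1   33 ]
R3 <- R3 - (-1/3)*R1:  [    0  13/3  -1/3    23 ]
R3 <- R3 - (13/18)*R2:  [    0     0  -1/3   4/3 ]
Row echelon form:
[ 3  -2     2  |  -30 ]
[ 0   6     0  |   30 ]
[ 0   0  -1/3  |  4/3 ]
Back-substitution:
z = (4/3) / (-1/3) = -4
y = (30) / 6 = 5
x = (-30 - (-2)*(5) - (2)*(-4)) / 3 = -4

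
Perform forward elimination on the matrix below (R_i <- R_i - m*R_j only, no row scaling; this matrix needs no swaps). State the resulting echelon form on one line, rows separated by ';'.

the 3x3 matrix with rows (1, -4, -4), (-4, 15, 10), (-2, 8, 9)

REF = [1 -4 -4; 0 -1 -6; 0 0 1]

Forward elimination:
R2 <- R2 - (-4)*R1:  [  0  -1  -6 ]
R3 <- R3 - (-2)*R1:  [ 0  0  1 ]
Row echelon form:
[ 1  -4  -4 ]
[ 0  -1  -6 ]
[ 0   0   1 ]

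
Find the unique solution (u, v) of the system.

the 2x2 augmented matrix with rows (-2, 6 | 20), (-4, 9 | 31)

(-1, 3)

Forward elimination on [A|b]:
R2 <- R2 - (2)*R1:  [  0  -3  -9 ]
Row echelon form:
[ -2   6  |  20 ]
[  0  -3  |  -9 ]
Back-substitution:
v = (-9) / -3 = 3
u = (20 - (6)*(3)) / -2 = -1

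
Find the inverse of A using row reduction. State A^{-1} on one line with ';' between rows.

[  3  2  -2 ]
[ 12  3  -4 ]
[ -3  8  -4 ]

inverse = [-2/3 4/15 1/15; -2 3/5 2/5; -7/2 1 1/2]

Gauss-Jordan on [A | I]:
R1 <- (1/3)*R1:  [    1   2/3  -2/3  |   1/3     0     0 ]
R2 <- R2 - (12)*R1:  [  0  -5   4  |  -4   1   0 ]
R3 <- R3 - (-3)*R1:  [  0  10  -6  |   1   0   1 ]
R2 <- (1/-5)*R2:  [    0     1  -4/5  |   4/5  -1/5     0 ]
R1 <- R1 - (2/3)*R2:  [     1      0  -2/15  |   -1/5   2/15      0 ]
R3 <- R3 - (10)*R2:  [  0   0   2  |  -7   2   1 ]
R3 <- (1/2)*R3:  [    0     0     1  |  -7/2     1   1/2 ]
R1 <- R1 - (-2/15)*R3:  [    1     0     0  |  -2/3  4/15  1/15 ]
R2 <- R2 - (-4/5)*R3:  [   0    1    0  |   -2  3/5  2/5 ]
Right block of [I | A^{-1}] is the inverse:
[ -2/3  4/15  1/15 ]
[   -2   3/5   2/5 ]
[ -7/2     1   1/2 ]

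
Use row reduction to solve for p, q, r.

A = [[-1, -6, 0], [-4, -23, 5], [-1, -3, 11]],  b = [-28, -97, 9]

(-2, 5, 2)

Forward elimination on [A|b]:
R2 <- R2 - (4)*R1:  [  0   1   5  15 ]
R3 <- R3 - (1)*R1:  [  0   3  11  37 ]
R3 <- R3 - (3)*R2:  [  0   0  -4  -8 ]
Row echelon form:
[ -1  -6   0  |  -28 ]
[  0   1   5  |   15 ]
[  0   0  -4  |   -8 ]
Back-substitution:
r = (-8) / -4 = 2
q = (15 - (5)*(2)) / 1 = 5
p = (-28 - (-6)*(5)) / -1 = -2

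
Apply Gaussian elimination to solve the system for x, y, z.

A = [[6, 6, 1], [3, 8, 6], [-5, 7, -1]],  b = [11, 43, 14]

(-1, 2, 5)

Forward elimination on [A|b]:
R2 <- R2 - (1/2)*R1:  [    0     5  11/2  75/2 ]
R3 <- R3 - (-5/6)*R1:  [     0     12   -1/6  139/6 ]
R3 <- R3 - (12/5)*R2:  [       0        0  -401/30   -401/6 ]
Row echelon form:
[ 6  6        1  |      11 ]
[ 0  5     11/2  |    75/2 ]
[ 0  0  -401/30  |  -401/6 ]
Back-substitution:
z = (-401/6) / (-401/30) = 5
y = (75/2 - (11/2)*(5)) / 5 = 2
x = (11 - (6)*(2) - (1)*(5)) / 6 = -1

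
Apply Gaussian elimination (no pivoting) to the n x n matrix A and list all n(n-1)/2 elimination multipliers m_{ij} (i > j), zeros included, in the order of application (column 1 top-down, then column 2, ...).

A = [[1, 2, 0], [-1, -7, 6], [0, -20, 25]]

Forward elimination:
R2 <- R2 - (-1)*R1:  [  0  -5   6 ]
R3: entry in column 1 is already 0 -> m_{31} = 0 (no row operation needed)
R3 <- R3 - (4)*R2:  [ 0  0  1 ]
Multipliers (in order of application): m_{21} = -1, m_{31} = 0, m_{32} = 4

multipliers: -1, 0, 4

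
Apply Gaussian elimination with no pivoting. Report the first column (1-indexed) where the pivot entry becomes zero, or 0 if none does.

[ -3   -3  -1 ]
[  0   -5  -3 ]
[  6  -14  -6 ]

first zero-pivot column = 0

Naive forward elimination:
R3 <- R3 - (-2)*R1:  [   0  -20   -8 ]
R3 <- R3 - (4)*R2:  [ 0  0  4 ]
All pivots nonzero; naive elimination completes without hitting a zero pivot.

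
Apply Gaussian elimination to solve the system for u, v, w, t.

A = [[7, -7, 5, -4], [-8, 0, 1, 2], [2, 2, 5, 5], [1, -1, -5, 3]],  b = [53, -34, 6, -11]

Forward elimination on [A|b]:
R2 <- R2 - (-8/7)*R1:  [     0     -8   47/7  -18/7  186/7 ]
R3 <- R3 - (2/7)*R1:  [     0      4   25/7   43/7  -64/7 ]
R4 <- R4 - (1/7)*R1:  [      0       0   -40/7    25/7  -130/7 ]
R3 <- R3 - (-1/2)*R2:  [     0      0  97/14   34/7   29/7 ]
R4 <- R4 - (-80/97)*R3:  [        0         0         0    735/97  -1470/97 ]
Row echelon form:
[ 7  -7      5      -4  |        53 ]
[ 0  -8   47/7   -18/7  |     186/7 ]
[ 0   0  97/14    34/7  |      29/7 ]
[ 0   0      0  735/97  |  -1470/97 ]
Back-substitution:
t = (-1470/97) / (735/97) = -2
w = (29/7 - (34/7)*(-2)) / (97/14) = 2
v = (186/7 - (47/7)*(2) - (-18/7)*(-2)) / -8 = -1
u = (53 - (-7)*(-1) - (5)*(2) - (-4)*(-2)) / 7 = 4

(4, -1, 2, -2)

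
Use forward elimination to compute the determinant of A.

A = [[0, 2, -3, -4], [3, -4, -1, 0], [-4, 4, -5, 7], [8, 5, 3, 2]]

det(A) = 2425

Forward elimination:
R1 <-> R2   (pivot in column 1 was zero)
[  3  -4  -1   0 ]
[  0   2  -3  -4 ]
[ -4   4  -5   7 ]
[  8   5   3   2 ]
R3 <- R3 - (-4/3)*R1:  [     0   -4/3  -19/3      7 ]
R4 <- R4 - (8/3)*R1:  [    0  47/3  17/3     2 ]
R3 <- R3 - (-2/3)*R2:  [     0      0  -25/3   13/3 ]
R4 <- R4 - (47/6)*R2:  [     0      0  175/6  100/3 ]
R4 <- R4 - (-7/2)*R3:  [    0     0     0  97/2 ]
Upper-triangular form:
[ 3  -4     -1     0 ]
[ 0   2     -3    -4 ]
[ 0   0  -25/3  13/3 ]
[ 0   0      0  97/2 ]
det(A) = (-1)^1 * (3) * (2) * (-25/3) * (97/2) = 2425  (1 row swap -> sign -1)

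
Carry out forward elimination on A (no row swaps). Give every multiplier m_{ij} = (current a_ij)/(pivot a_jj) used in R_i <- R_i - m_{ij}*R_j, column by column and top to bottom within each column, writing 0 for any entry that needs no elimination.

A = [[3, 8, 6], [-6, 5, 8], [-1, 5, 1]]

multipliers: -2, -1/3, 23/63

Forward elimination:
R2 <- R2 - (-2)*R1:  [  0  21  20 ]
R3 <- R3 - (-1/3)*R1:  [    0  23/3     3 ]
R3 <- R3 - (23/63)*R2:  [       0        0  -271/63 ]
Multipliers (in order of application): m_{21} = -2, m_{31} = -1/3, m_{32} = 23/63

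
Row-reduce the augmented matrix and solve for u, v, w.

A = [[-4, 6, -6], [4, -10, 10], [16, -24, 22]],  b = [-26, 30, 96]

Forward elimination on [A|b]:
R2 <- R2 - (-1)*R1:  [  0  -4   4   4 ]
R3 <- R3 - (-4)*R1:  [  0   0  -2  -8 ]
Row echelon form:
[ -4   6  -6  |  -26 ]
[  0  -4   4  |    4 ]
[  0   0  -2  |   -8 ]
Back-substitution:
w = (-8) / -2 = 4
v = (4 - (4)*(4)) / -4 = 3
u = (-26 - (6)*(3) - (-6)*(4)) / -4 = 5

(5, 3, 4)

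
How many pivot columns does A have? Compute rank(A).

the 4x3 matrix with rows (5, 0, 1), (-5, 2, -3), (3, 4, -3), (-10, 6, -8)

Row reduction:
R2 <- R2 - (-1)*R1:  [  0   2  -2 ]
R3 <- R3 - (3/5)*R1:  [     0      4  -18/5 ]
R4 <- R4 - (-2)*R1:  [  0   6  -6 ]
R3 <- R3 - (2)*R2:  [   0    0  2/5 ]
R4 <- R4 - (3)*R2:  [ 0  0  0 ]
Row echelon form:
[ 5  0    1 ]
[ 0  2   -2 ]
[ 0  0  2/5 ]
[ 0  0    0 ]
Nonzero rows / pivot columns: 3

rank(A) = 3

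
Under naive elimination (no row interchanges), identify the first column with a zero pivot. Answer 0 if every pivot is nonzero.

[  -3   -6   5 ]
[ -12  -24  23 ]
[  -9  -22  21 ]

first zero-pivot column = 2

Naive forward elimination:
R2 <- R2 - (4)*R1:  [ 0  0  3 ]
R3 <- R3 - (3)*R1:  [  0  -4   6 ]
Matrix at this point:
[ -3  -6  5 ]
[  0   0  3 ]
[  0  -4  6 ]
Pivot entry (2,2) is zero but row 3 has -4 in column 2 -> naive elimination stops; a row interchange (e.g. R2 <-> R3) would be required here.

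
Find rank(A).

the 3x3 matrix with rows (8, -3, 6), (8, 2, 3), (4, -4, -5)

Row reduction:
R2 <- R2 - (1)*R1:  [  0   5  -3 ]
R3 <- R3 - (1/2)*R1:  [    0  -5/2    -8 ]
R3 <- R3 - (-1/2)*R2:  [     0      0  -19/2 ]
Row echelon form:
[ 8  -3      6 ]
[ 0   5     -3 ]
[ 0   0  -19/2 ]
Nonzero rows / pivot columns: 3

rank(A) = 3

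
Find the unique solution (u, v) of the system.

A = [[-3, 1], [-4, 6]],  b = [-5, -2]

Forward elimination on [A|b]:
R2 <- R2 - (4/3)*R1:  [    0  14/3  14/3 ]
Row echelon form:
[ -3     1  |    -5 ]
[  0  14/3  |  14/3 ]
Back-substitution:
v = (14/3) / (14/3) = 1
u = (-5 - (1)*(1)) / -3 = 2

(2, 1)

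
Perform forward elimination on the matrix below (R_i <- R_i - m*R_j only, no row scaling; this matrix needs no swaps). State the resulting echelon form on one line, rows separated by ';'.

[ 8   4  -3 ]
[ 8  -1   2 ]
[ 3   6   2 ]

Forward elimination:
R2 <- R2 - (1)*R1:  [  0  -5   5 ]
R3 <- R3 - (3/8)*R1:  [    0   9/2  25/8 ]
R3 <- R3 - (-9/10)*R2:  [    0     0  61/8 ]
Row echelon form:
[ 8   4    -3 ]
[ 0  -5     5 ]
[ 0   0  61/8 ]

REF = [8 4 -3; 0 -5 5; 0 0 61/8]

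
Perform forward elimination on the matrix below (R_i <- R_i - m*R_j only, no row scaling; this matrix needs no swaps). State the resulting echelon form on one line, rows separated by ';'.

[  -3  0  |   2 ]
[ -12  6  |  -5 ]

Forward elimination:
R2 <- R2 - (4)*R1:  [   0    6  -13 ]
Row echelon form:
[ -3  0  |    2 ]
[  0  6  |  -13 ]

REF = [-3 0 2; 0 6 -13]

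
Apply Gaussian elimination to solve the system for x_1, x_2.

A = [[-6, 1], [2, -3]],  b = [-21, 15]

(3, -3)

Forward elimination on [A|b]:
R2 <- R2 - (-1/3)*R1:  [    0  -8/3     8 ]
Row echelon form:
[ -6     1  |  -21 ]
[  0  -8/3  |    8 ]
Back-substitution:
x_2 = (8) / (-8/3) = -3
x_1 = (-21 - (1)*(-3)) / -6 = 3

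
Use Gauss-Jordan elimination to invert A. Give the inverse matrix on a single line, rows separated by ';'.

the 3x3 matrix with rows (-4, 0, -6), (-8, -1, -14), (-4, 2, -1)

Gauss-Jordan on [A | I]:
R1 <- (1/-4)*R1:  [    1     0   3/2  |  -1/4     0     0 ]
R2 <- R2 - (-8)*R1:  [  0  -1  -2  |  -2   1   0 ]
R3 <- R3 - (-4)*R1:  [  0   2   5  |  -1   0   1 ]
R2 <- (1/-1)*R2:  [  0   1   2  |   2  -1   0 ]
R3 <- R3 - (2)*R2:  [  0   0   1  |  -5   2   1 ]
R1 <- R1 - (3/2)*R3:  [    1     0     0  |  29/4    -3  -3/2 ]
R2 <- R2 - (2)*R3:  [  0   1   0  |  12  -5  -2 ]
Right block of [I | A^{-1}] is the inverse:
[ 29/4  -3  -3/2 ]
[   12  -5    -2 ]
[   -5   2     1 ]

inverse = [29/4 -3 -3/2; 12 -5 -2; -5 2 1]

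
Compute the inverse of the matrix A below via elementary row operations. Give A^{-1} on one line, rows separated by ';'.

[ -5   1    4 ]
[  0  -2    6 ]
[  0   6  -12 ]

Gauss-Jordan on [A | I]:
R1 <- (1/-5)*R1:  [    1  -1/5  -4/5  |  -1/5     0     0 ]
R2 <- (1/-2)*R2:  [    0     1    -3  |     0  -1/2     0 ]
R1 <- R1 - (-1/5)*R2:  [     1      0   -7/5  |   -1/5  -1/10      0 ]
R3 <- R3 - (6)*R2:  [ 0  0  6  |  0  3  1 ]
R3 <- (1/6)*R3:  [   0    0    1  |    0  1/2  1/6 ]
R1 <- R1 - (-7/5)*R3:  [    1     0     0  |  -1/5   3/5  7/30 ]
R2 <- R2 - (-3)*R3:  [   0    1    0  |    0    1  1/2 ]
Right block of [I | A^{-1}] is the inverse:
[ -1/5  3/5  7/30 ]
[    0    1   1/2 ]
[    0  1/2   1/6 ]

inverse = [-1/5 3/5 7/30; 0 1 1/2; 0 1/2 1/6]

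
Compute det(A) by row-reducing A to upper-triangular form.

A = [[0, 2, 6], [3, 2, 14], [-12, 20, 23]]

Forward elimination:
R1 <-> R2   (pivot in column 1 was zero)
[   3   2  14 ]
[   0   2   6 ]
[ -12  20  23 ]
R3 <- R3 - (-4)*R1:  [  0  28  79 ]
R3 <- R3 - (14)*R2:  [  0   0  -5 ]
Upper-triangular form:
[ 3  2  14 ]
[ 0  2   6 ]
[ 0  0  -5 ]
det(A) = (-1)^1 * (3) * (2) * (-5) = 30  (1 row swap -> sign -1)

det(A) = 30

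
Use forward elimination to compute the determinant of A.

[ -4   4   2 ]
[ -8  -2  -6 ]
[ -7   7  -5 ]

Forward elimination:
R2 <- R2 - (2)*R1:  [   0  -10  -10 ]
R3 <- R3 - (7/4)*R1:  [     0      0  -17/2 ]
Upper-triangular form:
[ -4    4      2 ]
[  0  -10    -10 ]
[  0    0  -17/2 ]
det(A) = (-1)^0 * (-4) * (-10) * (-17/2) = -340  (0 row swaps -> sign +1)

det(A) = -340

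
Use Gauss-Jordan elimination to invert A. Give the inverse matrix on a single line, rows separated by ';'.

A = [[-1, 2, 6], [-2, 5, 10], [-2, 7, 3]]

Gauss-Jordan on [A | I]:
R1 <- (1/-1)*R1:  [  1  -2  -6  |  -1   0   0 ]
R2 <- R2 - (-2)*R1:  [  0   1  -2  |  -2   1   0 ]
R3 <- R3 - (-2)*R1:  [  0   3  -9  |  -2   0   1 ]
R1 <- R1 - (-2)*R2:  [   1    0  -10  |   -5    2    0 ]
R3 <- R3 - (3)*R2:  [  0   0  -3  |   4  -3   1 ]
R3 <- (1/-3)*R3:  [    0     0     1  |  -4/3     1  -1/3 ]
R1 <- R1 - (-10)*R3:  [     1      0      0  |  -55/3     12  -10/3 ]
R2 <- R2 - (-2)*R3:  [     0      1      0  |  -14/3      3   -2/3 ]
Right block of [I | A^{-1}] is the inverse:
[ -55/3  12  -10/3 ]
[ -14/3   3   -2/3 ]
[  -4/3   1   -1/3 ]

inverse = [-55/3 12 -10/3; -14/3 3 -2/3; -4/3 1 -1/3]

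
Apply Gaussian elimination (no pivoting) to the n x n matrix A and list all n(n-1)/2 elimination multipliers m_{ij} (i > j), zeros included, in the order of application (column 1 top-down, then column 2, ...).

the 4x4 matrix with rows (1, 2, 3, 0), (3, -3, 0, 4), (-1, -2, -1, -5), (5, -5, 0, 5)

multipliers: 3, -1, 5, 0, 5/3, 0

Forward elimination:
R2 <- R2 - (3)*R1:  [  0  -9  -9   4 ]
R3 <- R3 - (-1)*R1:  [  0   0   2  -5 ]
R4 <- R4 - (5)*R1:  [   0  -15  -15    5 ]
R3: entry in column 2 is already 0 -> m_{32} = 0 (no row operation needed)
R4 <- R4 - (5/3)*R2:  [    0     0     0  -5/3 ]
R4: entry in column 3 is already 0 -> m_{43} = 0 (no row operation needed)
Multipliers (in order of application): m_{21} = 3, m_{31} = -1, m_{41} = 5, m_{32} = 0, m_{42} = 5/3, m_{43} = 0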